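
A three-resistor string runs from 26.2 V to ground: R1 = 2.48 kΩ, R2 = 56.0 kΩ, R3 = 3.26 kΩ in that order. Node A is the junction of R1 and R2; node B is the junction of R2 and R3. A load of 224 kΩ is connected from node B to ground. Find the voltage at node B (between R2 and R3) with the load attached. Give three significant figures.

V ≈ 1.36 V

At node B, R3 is in parallel with the load: R3‖R_L = 3.213 kΩ.
Below node A the resistance is R2 + (R3‖R_L) = 59.21 kΩ, so V_A = 26.2 × 59.21/61.69 = 25.15 V.
Then V_B = V_A × (R3‖R_L)/(R2 + R3‖R_L) = 25.15 × 3.213/59.21 = 1.36 V.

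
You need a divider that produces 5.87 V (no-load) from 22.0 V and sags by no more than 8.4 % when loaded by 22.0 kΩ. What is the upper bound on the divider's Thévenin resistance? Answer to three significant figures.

Loading drop = R_th/(R_th + R_L) ≤ 0.0840, so R_th ≤ R_L · ε/(1−ε) = 22.0 kΩ × 0.0840/0.9160 = 2.02 kΩ.
(Any R1, R2 with R2/(R1+R2) = 0.267 and R1‖R2 ≤ 2.02 kΩ will meet the spec.)

R_th ≤ 2.02 kΩ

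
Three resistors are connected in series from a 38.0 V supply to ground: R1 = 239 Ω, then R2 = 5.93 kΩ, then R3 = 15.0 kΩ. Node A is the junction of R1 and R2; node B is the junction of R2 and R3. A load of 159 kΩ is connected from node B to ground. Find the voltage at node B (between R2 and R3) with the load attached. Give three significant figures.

At node B, R3 is in parallel with the load: R3‖R_L = 13710 Ω.
Below node A the resistance is R2 + (R3‖R_L) = 19640 Ω, so V_A = 38.0 × 19640/19880 = 37.54 V.
Then V_B = V_A × (R3‖R_L)/(R2 + R3‖R_L) = 37.54 × 13710/19640 = 26.2 V.

V ≈ 26.2 V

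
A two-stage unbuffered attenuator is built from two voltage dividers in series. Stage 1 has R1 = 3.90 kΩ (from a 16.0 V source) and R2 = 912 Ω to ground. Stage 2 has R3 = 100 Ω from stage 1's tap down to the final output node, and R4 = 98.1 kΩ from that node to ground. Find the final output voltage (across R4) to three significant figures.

V_out ≈ 3.01 V

Stage 2 presents R3+R4 = 98200 Ω as a load on stage 1's tap.
Stage 1's lower leg becomes R2‖(R3+R4) = 903.6 Ω, so V_mid = 16.0 × 903.6/4804 = 3.010 V.
Stage 2 is itself unloaded: V_out = V_mid × R4/(R3+R4) = 3.010 × 98100/98200 = 3.01 V.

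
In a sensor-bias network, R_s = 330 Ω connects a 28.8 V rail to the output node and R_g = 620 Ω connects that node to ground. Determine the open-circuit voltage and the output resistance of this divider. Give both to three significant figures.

V_th is the open-circuit tap voltage: 28.8 × 620/(330 + 620) = 18.8 V.
With the supply zeroed, R_s and R_g appear in parallel from the tap: R_th = R_s‖R_g = (330 × 620)/950.0 = 215 Ω.

V_th = 18.8 V, R_th = 215 Ω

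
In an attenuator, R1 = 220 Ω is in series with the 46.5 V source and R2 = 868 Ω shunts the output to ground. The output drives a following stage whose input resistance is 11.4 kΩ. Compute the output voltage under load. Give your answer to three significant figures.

The load sits in parallel with R2: R2‖R_L = (868 × 11400) / (868 + 11400) = 806.6 Ω.
V_out = 46.5 × 806.6 / (220 + 806.6) = 46.5 × 806.6/1027 = 36.5 V.

V_out ≈ 36.5 V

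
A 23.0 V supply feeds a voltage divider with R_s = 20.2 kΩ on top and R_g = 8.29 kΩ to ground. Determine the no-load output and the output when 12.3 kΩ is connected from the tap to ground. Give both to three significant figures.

Unloaded: 6.69 V; loaded: 4.53 V

Open-circuit: V = 23.0 × 8.29/(20.2 + 8.29) = 6.69 V.
With the load, R_g becomes R_g‖R_L = 4.952 kΩ, so V = 23.0 × 4.952/25.15 = 4.53 V.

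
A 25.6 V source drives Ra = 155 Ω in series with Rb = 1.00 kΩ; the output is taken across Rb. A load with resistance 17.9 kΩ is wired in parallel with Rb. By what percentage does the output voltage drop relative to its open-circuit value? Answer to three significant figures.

0.744 %

The divider's output (Thévenin) resistance is Ra‖Rb = 134.2 Ω.
Fractional drop under load = R_th/(R_th + R_L) = 134.2 / (134.2 + 17900) = 0.007441.
So the output falls by 0.744 %.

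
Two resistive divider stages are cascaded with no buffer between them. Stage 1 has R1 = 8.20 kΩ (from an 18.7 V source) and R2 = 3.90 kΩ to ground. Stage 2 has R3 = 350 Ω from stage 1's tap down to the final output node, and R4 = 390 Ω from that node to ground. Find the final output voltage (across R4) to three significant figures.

V_out ≈ 0.695 V

Stage 2 presents R3+R4 = 740.0 Ω as a load on stage 1's tap.
Stage 1's lower leg becomes R2‖(R3+R4) = 622.0 Ω, so V_mid = 18.7 × 622.0/8822 = 1.318 V.
Stage 2 is itself unloaded: V_out = V_mid × R4/(R3+R4) = 1.318 × 390/740.0 = 0.695 V.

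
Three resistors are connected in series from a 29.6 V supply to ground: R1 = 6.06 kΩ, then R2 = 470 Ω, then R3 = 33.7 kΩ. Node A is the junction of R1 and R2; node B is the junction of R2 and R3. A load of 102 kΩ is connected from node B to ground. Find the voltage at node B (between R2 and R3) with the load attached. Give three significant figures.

At node B, R3 is in parallel with the load: R3‖R_L = 25330 Ω.
Below node A the resistance is R2 + (R3‖R_L) = 25800 Ω, so V_A = 29.6 × 25800/31860 = 23.97 V.
Then V_B = V_A × (R3‖R_L)/(R2 + R3‖R_L) = 23.97 × 25330/25800 = 23.5 V.

V ≈ 23.5 V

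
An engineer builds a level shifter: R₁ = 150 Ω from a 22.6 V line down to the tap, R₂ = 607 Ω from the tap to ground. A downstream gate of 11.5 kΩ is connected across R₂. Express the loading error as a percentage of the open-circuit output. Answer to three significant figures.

The divider's output (Thévenin) resistance is R₁‖R₂ = 120.3 Ω.
Fractional drop under load = R_th/(R_th + R_L) = 120.3 / (120.3 + 11500) = 0.01035.
So the output falls by 1.04 %.

1.04 %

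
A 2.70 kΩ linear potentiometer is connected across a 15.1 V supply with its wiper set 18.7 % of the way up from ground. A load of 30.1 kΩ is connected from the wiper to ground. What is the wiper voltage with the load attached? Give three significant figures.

V ≈ 2.79 V

The wiper splits the pot into (1−α)R = 2195 Ω above and αR = 504.9 Ω below.
Lower section ‖ load = 496.6 Ω.
V_wiper = 15.1 × 496.6/(2195 + 496.6) = 2.79 V.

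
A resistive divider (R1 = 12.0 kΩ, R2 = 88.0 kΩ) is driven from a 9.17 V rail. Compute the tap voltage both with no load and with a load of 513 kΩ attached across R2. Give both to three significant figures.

Open-circuit: V = 9.17 × 88.0/(12.0 + 88.0) = 8.07 V.
With the load, R2 becomes R2‖R_L = 75.11 kΩ, so V = 9.17 × 75.11/87.11 = 7.91 V.

Unloaded: 8.07 V; loaded: 7.91 V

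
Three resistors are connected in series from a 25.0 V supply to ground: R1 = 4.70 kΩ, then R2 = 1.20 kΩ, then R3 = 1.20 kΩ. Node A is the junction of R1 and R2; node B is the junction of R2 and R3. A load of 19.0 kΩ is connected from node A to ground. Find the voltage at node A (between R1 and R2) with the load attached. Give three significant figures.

Below node A the series string R2+R3 = 2.400 kΩ sits in parallel with the 19.0 kΩ load: 2.131 kΩ.
V_A = 25.0 × 2.131/(4.70 + 2.131) = 7.80 V.

V ≈ 7.80 V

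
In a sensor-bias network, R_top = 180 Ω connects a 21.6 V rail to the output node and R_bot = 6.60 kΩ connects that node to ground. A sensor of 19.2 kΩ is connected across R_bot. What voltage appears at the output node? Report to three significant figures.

V_out ≈ 20.8 V

The load sits in parallel with R_bot: R_bot‖R_L = (6600 × 19200) / (6600 + 19200) = 4912 Ω.
V_out = 21.6 × 4912 / (180 + 4912) = 21.6 × 4912/5092 = 20.8 V.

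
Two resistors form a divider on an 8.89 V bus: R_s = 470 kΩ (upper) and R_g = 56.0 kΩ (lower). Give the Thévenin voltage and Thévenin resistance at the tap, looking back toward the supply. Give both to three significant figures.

V_th is the open-circuit tap voltage: 8.89 × 56.0/(470 + 56.0) = 0.946 V.
With the supply zeroed, R_s and R_g appear in parallel from the tap: R_th = R_s‖R_g = (470 × 56.0)/526.0 = 50.0 kΩ.

V_th = 0.946 V, R_th = 50.0 kΩ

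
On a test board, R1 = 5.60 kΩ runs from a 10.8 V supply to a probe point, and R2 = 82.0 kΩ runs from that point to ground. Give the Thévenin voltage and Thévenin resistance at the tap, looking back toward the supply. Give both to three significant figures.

V_th = 10.1 V, R_th = 5.24 kΩ

V_th is the open-circuit tap voltage: 10.8 × 82.0/(5.60 + 82.0) = 10.1 V.
With the supply zeroed, R1 and R2 appear in parallel from the tap: R_th = R1‖R2 = (5.60 × 82.0)/87.60 = 5.24 kΩ.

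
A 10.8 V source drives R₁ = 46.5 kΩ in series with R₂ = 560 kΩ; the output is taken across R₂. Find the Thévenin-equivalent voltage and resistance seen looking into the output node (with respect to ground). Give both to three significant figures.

V_th = 9.97 V, R_th = 42.9 kΩ

V_th is the open-circuit tap voltage: 10.8 × 560/(46.5 + 560) = 9.97 V.
With the supply zeroed, R₁ and R₂ appear in parallel from the tap: R_th = R₁‖R₂ = (46.5 × 560)/606.5 = 42.9 kΩ.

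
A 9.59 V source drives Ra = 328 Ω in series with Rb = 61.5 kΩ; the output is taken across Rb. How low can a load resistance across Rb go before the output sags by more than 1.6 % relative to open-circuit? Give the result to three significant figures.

Output resistance R_th = Ra‖Rb = (328 × 61500)/61830 = 326.3 Ω.
The fractional drop is R_th/(R_th + R_L); requiring this ≤ 0.0160 gives R_L ≥ R_th(1/0.0160 − 1) = 326.3 × 61.50 = 20.1 kΩ.

R_L(min) ≈ 20.1 kΩ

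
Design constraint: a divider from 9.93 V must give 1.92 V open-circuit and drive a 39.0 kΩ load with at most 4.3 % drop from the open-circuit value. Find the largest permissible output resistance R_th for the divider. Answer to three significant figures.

Loading drop = R_th/(R_th + R_L) ≤ 0.0430, so R_th ≤ R_L · ε/(1−ε) = 39.0 kΩ × 0.0430/0.9570 = 1.75 kΩ.
(Any R1, R2 with R2/(R1+R2) = 0.193 and R1‖R2 ≤ 1.75 kΩ will meet the spec.)

R_th ≤ 1.75 kΩ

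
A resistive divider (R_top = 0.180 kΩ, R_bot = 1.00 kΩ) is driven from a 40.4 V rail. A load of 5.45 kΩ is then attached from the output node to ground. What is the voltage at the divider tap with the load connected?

The load sits in parallel with R_bot: R_bot‖R_L = (1000 × 5450) / (1000 + 5450) = 845.0 Ω.
V_out = 40.4 × 845.0 / (180 + 845.0) = 40.4 × 845.0/1025 = 33.3 V.

V_out ≈ 33.3 V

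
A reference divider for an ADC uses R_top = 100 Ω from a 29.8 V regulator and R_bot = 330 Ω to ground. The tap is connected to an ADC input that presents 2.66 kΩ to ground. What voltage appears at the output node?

The load sits in parallel with R_bot: R_bot‖R_L = (330 × 2660) / (330 + 2660) = 293.6 Ω.
V_out = 29.8 × 293.6 / (100 + 293.6) = 29.8 × 293.6/393.6 = 22.2 V.
(Unloaded it would have been 22.9 V.)

V_out ≈ 22.2 V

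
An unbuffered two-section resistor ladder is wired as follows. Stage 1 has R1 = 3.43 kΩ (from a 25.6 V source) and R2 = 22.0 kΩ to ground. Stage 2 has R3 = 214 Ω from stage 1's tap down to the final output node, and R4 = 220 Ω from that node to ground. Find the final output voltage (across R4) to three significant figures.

Stage 2 presents R3+R4 = 434.0 Ω as a load on stage 1's tap.
Stage 1's lower leg becomes R2‖(R3+R4) = 425.6 Ω, so V_mid = 25.6 × 425.6/3856 = 2.826 V.
Stage 2 is itself unloaded: V_out = V_mid × R4/(R3+R4) = 2.826 × 220/434.0 = 1.43 V.

V_out ≈ 1.43 V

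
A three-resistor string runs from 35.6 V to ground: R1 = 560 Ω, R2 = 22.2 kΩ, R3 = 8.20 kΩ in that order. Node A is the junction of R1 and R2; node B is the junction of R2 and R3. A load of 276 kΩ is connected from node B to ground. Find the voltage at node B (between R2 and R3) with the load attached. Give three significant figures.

At node B, R3 is in parallel with the load: R3‖R_L = 7963 Ω.
Below node A the resistance is R2 + (R3‖R_L) = 30160 Ω, so V_A = 35.6 × 30160/30720 = 34.95 V.
Then V_B = V_A × (R3‖R_L)/(R2 + R3‖R_L) = 34.95 × 7963/30160 = 9.23 V.

V ≈ 9.23 V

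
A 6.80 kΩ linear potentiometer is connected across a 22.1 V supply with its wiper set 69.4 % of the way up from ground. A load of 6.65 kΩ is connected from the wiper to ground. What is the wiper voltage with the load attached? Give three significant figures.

The wiper splits the pot into (1−α)R = 2.081 kΩ above and αR = 4.719 kΩ below.
Lower section ‖ load = 2.760 kΩ.
V_wiper = 22.1 × 2.760/(2.081 + 2.760) = 12.6 V.

V ≈ 12.6 V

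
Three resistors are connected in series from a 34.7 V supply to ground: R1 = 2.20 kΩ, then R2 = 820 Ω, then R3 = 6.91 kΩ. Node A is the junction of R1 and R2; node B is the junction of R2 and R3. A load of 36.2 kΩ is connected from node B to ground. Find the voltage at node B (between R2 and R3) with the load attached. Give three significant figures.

At node B, R3 is in parallel with the load: R3‖R_L = 5802 Ω.
Below node A the resistance is R2 + (R3‖R_L) = 6622 Ω, so V_A = 34.7 × 6622/8822 = 26.05 V.
Then V_B = V_A × (R3‖R_L)/(R2 + R3‖R_L) = 26.05 × 5802/6622 = 22.8 V.

V ≈ 22.8 V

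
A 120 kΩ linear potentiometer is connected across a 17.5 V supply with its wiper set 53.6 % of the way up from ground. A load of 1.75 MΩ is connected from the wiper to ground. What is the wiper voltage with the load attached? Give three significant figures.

V ≈ 9.22 V

The wiper splits the pot into (1−α)R = 55.68 kΩ above and αR = 64.32 kΩ below.
Lower section ‖ load = 62.04 kΩ.
V_wiper = 17.5 × 62.04/(55.68 + 62.04) = 9.22 V.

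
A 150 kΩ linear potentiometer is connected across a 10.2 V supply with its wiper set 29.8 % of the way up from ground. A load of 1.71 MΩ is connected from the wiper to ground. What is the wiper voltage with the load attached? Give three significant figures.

V ≈ 2.98 V

The wiper splits the pot into (1−α)R = 105.3 kΩ above and αR = 44.70 kΩ below.
Lower section ‖ load = 43.56 kΩ.
V_wiper = 10.2 × 43.56/(105.3 + 43.56) = 2.98 V.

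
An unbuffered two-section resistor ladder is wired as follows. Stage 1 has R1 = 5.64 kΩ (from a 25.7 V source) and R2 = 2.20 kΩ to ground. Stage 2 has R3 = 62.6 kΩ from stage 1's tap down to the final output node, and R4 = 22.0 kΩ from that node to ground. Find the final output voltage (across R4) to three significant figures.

Stage 2 presents R3+R4 = 84.60 kΩ as a load on stage 1's tap.
Stage 1's lower leg becomes R2‖(R3+R4) = 2.144 kΩ, so V_mid = 25.7 × 2.144/7.784 = 7.079 V.
Stage 2 is itself unloaded: V_out = V_mid × R4/(R3+R4) = 7.079 × 22.0/84.60 = 1.84 V.

V_out ≈ 1.84 V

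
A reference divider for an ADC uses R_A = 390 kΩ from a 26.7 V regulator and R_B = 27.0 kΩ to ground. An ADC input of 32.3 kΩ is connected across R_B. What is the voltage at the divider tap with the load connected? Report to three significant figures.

V_out ≈ 0.970 V

The load sits in parallel with R_B: R_B‖R_L = (27.0 × 32.3) / (27.0 + 32.3) = 14.71 kΩ.
V_out = 26.7 × 14.71 / (390 + 14.71) = 26.7 × 14.71/404.7 = 0.970 V.
(Unloaded it would have been 1.73 V.)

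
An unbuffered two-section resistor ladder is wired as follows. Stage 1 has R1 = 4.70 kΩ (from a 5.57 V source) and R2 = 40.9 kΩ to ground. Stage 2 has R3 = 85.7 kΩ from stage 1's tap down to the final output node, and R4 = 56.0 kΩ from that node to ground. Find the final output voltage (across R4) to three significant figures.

Stage 2 presents R3+R4 = 141.7 kΩ as a load on stage 1's tap.
Stage 1's lower leg becomes R2‖(R3+R4) = 31.74 kΩ, so V_mid = 5.57 × 31.74/36.44 = 4.852 V.
Stage 2 is itself unloaded: V_out = V_mid × R4/(R3+R4) = 4.852 × 56.0/141.7 = 1.92 V.

V_out ≈ 1.92 V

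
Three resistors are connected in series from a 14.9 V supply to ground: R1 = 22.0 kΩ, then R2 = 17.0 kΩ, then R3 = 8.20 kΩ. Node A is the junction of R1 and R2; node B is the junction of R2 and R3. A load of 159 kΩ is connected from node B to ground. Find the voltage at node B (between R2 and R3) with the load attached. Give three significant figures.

At node B, R3 is in parallel with the load: R3‖R_L = 7.798 kΩ.
Below node A the resistance is R2 + (R3‖R_L) = 24.80 kΩ, so V_A = 14.9 × 24.80/46.80 = 7.895 V.
Then V_B = V_A × (R3‖R_L)/(R2 + R3‖R_L) = 7.895 × 7.798/24.80 = 2.48 V.

V ≈ 2.48 V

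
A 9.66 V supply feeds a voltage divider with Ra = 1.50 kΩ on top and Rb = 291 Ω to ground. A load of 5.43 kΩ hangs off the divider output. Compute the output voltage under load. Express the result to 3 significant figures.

The load sits in parallel with Rb: Rb‖R_L = (291 × 5430) / (291 + 5430) = 276.2 Ω.
V_out = 9.66 × 276.2 / (1500 + 276.2) = 9.66 × 276.2/1776 = 1.50 V.

V_out ≈ 1.50 V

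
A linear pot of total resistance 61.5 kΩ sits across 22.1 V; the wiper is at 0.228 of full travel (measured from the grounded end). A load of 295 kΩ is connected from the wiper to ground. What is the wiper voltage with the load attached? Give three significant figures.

V ≈ 4.86 V

The wiper splits the pot into (1−α)R = 47.48 kΩ above and αR = 14.02 kΩ below.
Lower section ‖ load = 13.39 kΩ.
V_wiper = 22.1 × 13.39/(47.48 + 13.39) = 4.86 V.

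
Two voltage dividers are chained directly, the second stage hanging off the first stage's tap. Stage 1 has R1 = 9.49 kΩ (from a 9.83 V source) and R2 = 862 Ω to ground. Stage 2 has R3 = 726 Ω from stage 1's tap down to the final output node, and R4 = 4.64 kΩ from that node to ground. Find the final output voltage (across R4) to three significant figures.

Stage 2 presents R3+R4 = 5366 Ω as a load on stage 1's tap.
Stage 1's lower leg becomes R2‖(R3+R4) = 742.7 Ω, so V_mid = 9.83 × 742.7/10230 = 0.7135 V.
Stage 2 is itself unloaded: V_out = V_mid × R4/(R3+R4) = 0.7135 × 4640/5366 = 0.617 V.

V_out ≈ 0.617 V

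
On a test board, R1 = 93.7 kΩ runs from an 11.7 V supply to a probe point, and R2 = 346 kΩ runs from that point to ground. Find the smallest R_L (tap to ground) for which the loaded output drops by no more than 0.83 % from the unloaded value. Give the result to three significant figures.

R_L(min) ≈ 8.81 MΩ

Output resistance R_th = R1‖R2 = (93.7 × 346)/439.7 = 73.73 kΩ.
The fractional drop is R_th/(R_th + R_L); requiring this ≤ 0.00830 gives R_L ≥ R_th(1/0.00830 − 1) = 73.73 × 119.5 = 8.81 MΩ.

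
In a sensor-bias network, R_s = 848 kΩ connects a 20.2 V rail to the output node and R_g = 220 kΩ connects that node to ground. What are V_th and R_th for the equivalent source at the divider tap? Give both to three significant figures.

V_th = 4.16 V, R_th = 175 kΩ

V_th is the open-circuit tap voltage: 20.2 × 220/(848 + 220) = 4.16 V.
With the supply zeroed, R_s and R_g appear in parallel from the tap: R_th = R_s‖R_g = (848 × 220)/1068 = 175 kΩ.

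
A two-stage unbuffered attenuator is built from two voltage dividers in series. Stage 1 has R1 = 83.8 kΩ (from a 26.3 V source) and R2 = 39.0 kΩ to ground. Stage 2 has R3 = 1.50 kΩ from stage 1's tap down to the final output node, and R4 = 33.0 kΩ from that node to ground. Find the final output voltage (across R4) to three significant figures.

Stage 2 presents R3+R4 = 34.50 kΩ as a load on stage 1's tap.
Stage 1's lower leg becomes R2‖(R3+R4) = 18.31 kΩ, so V_mid = 26.3 × 18.31/102.1 = 4.715 V.
Stage 2 is itself unloaded: V_out = V_mid × R4/(R3+R4) = 4.715 × 33.0/34.50 = 4.51 V.

V_out ≈ 4.51 V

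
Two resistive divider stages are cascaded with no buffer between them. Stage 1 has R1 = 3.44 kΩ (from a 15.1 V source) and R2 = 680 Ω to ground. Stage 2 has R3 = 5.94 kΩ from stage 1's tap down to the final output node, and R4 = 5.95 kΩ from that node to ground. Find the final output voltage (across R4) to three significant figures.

Stage 2 presents R3+R4 = 11890 Ω as a load on stage 1's tap.
Stage 1's lower leg becomes R2‖(R3+R4) = 643.2 Ω, so V_mid = 15.1 × 643.2/4083 = 2.379 V.
Stage 2 is itself unloaded: V_out = V_mid × R4/(R3+R4) = 2.379 × 5950/11890 = 1.19 V.

V_out ≈ 1.19 V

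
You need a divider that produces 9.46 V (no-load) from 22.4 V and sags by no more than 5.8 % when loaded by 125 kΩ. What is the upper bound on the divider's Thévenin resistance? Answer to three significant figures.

Loading drop = R_th/(R_th + R_L) ≤ 0.0580, so R_th ≤ R_L · ε/(1−ε) = 125 kΩ × 0.0580/0.9420 = 7.70 kΩ.

R_th ≤ 7.70 kΩ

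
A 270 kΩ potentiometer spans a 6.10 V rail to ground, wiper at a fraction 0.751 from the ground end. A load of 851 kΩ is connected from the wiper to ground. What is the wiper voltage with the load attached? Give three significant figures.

The wiper splits the pot into (1−α)R = 67.23 kΩ above and αR = 202.8 kΩ below.
Lower section ‖ load = 163.8 kΩ.
V_wiper = 6.10 × 163.8/(67.23 + 163.8) = 4.32 V.

V ≈ 4.32 V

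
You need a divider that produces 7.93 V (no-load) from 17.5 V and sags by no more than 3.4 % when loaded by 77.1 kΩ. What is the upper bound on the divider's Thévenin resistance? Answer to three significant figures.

R_th ≤ 2.71 kΩ

Loading drop = R_th/(R_th + R_L) ≤ 0.0340, so R_th ≤ R_L · ε/(1−ε) = 77.1 kΩ × 0.0340/0.9660 = 2.71 kΩ.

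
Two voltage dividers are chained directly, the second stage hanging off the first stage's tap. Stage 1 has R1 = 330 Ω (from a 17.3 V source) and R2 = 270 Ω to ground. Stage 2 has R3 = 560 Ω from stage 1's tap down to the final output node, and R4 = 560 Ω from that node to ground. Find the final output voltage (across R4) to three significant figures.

Stage 2 presents R3+R4 = 1120 Ω as a load on stage 1's tap.
Stage 1's lower leg becomes R2‖(R3+R4) = 217.6 Ω, so V_mid = 17.3 × 217.6/547.6 = 6.874 V.
Stage 2 is itself unloaded: V_out = V_mid × R4/(R3+R4) = 6.874 × 560/1120 = 3.44 V.

V_out ≈ 3.44 V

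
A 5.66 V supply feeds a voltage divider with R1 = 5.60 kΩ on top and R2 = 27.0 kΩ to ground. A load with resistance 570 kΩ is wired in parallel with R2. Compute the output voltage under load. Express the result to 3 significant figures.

V_out ≈ 4.65 V

The load sits in parallel with R2: R2‖R_L = (27.0 × 570) / (27.0 + 570) = 25.78 kΩ.
V_out = 5.66 × 25.78 / (5.60 + 25.78) = 5.66 × 25.78/31.38 = 4.65 V.
(Unloaded it would have been 4.69 V.)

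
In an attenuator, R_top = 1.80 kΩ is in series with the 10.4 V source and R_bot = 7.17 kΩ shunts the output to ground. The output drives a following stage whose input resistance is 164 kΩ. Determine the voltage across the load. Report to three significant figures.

The load sits in parallel with R_bot: R_bot‖R_L = (7.17 × 164) / (7.17 + 164) = 6.870 kΩ.
V_out = 10.4 × 6.870 / (1.80 + 6.870) = 10.4 × 6.870/8.670 = 8.24 V.

V_out ≈ 8.24 V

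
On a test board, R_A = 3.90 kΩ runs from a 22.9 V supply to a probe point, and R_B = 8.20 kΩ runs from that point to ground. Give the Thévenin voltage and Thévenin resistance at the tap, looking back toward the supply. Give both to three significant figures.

V_th = 15.5 V, R_th = 2.64 kΩ

V_th is the open-circuit tap voltage: 22.9 × 8.20/(3.90 + 8.20) = 15.5 V.
With the supply zeroed, R_A and R_B appear in parallel from the tap: R_th = R_A‖R_B = (3.90 × 8.20)/12.10 = 2.64 kΩ.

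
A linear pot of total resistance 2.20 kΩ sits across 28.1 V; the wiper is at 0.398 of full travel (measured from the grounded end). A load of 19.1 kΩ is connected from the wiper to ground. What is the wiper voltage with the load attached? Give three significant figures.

The wiper splits the pot into (1−α)R = 1324 Ω above and αR = 875.6 Ω below.
Lower section ‖ load = 837.2 Ω.
V_wiper = 28.1 × 837.2/(1324 + 837.2) = 10.9 V.

V ≈ 10.9 V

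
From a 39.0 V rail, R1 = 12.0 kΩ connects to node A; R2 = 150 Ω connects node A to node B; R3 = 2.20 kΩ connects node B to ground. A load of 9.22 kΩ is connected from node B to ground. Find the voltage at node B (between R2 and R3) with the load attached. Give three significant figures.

V ≈ 4.97 V

At node B, R3 is in parallel with the load: R3‖R_L = 1776 Ω.
Below node A the resistance is R2 + (R3‖R_L) = 1926 Ω, so V_A = 39.0 × 1926/13930 = 5.394 V.
Then V_B = V_A × (R3‖R_L)/(R2 + R3‖R_L) = 5.394 × 1776/1926 = 4.97 V.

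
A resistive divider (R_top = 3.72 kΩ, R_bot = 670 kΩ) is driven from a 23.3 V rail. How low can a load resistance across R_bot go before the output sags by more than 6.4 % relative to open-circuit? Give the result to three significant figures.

Output resistance R_th = R_top‖R_bot = (3.72 × 670)/673.7 = 3.699 kΩ.
The fractional drop is R_th/(R_th + R_L); requiring this ≤ 0.0640 gives R_L ≥ R_th(1/0.0640 − 1) = 3.699 × 14.62 = 54.1 kΩ.

R_L(min) ≈ 54.1 kΩ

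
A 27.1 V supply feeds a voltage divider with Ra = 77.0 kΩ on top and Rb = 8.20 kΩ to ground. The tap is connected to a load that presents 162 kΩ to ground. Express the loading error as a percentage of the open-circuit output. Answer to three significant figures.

The divider's output (Thévenin) resistance is Ra‖Rb = 7.411 kΩ.
Fractional drop under load = R_th/(R_th + R_L) = 7.411 / (7.411 + 162) = 0.04374.
So the output falls by 4.37 %.

4.37 %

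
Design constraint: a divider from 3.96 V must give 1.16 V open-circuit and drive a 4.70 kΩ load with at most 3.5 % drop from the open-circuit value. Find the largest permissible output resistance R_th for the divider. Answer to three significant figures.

R_th ≤ 170 Ω

Loading drop = R_th/(R_th + R_L) ≤ 0.0350, so R_th ≤ R_L · ε/(1−ε) = 4.70 kΩ × 0.0350/0.9650 = 170 Ω.
(Any R1, R2 with R2/(R1+R2) = 0.293 and R1‖R2 ≤ 170 Ω will meet the spec.)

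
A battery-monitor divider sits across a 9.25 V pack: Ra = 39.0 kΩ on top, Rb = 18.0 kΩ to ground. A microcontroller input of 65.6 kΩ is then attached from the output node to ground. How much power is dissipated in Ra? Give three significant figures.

P ≈ 1.18 mW

Total resistance from the source is Ra + (Rb‖R_L) = 53.12 kΩ, so I = 9.25/53.12 kΩ = 0.1741 mA.
P = I²·Ra = (0.1741 mA)² × 39.0 kΩ = 1.18 mW.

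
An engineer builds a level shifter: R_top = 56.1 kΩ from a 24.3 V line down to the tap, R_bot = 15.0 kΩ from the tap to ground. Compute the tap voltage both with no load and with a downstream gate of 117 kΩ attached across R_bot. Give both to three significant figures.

Unloaded: 5.13 V; loaded: 4.66 V

Open-circuit: V = 24.3 × 15.0/(56.1 + 15.0) = 5.13 V.
With the load, R_bot becomes R_bot‖R_L = 13.30 kΩ, so V = 24.3 × 13.30/69.40 = 4.66 V.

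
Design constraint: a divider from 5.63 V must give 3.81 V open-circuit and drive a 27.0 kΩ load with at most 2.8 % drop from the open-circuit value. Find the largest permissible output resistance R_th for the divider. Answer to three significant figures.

R_th ≤ 778 Ω

Loading drop = R_th/(R_th + R_L) ≤ 0.0280, so R_th ≤ R_L · ε/(1−ε) = 27.0 kΩ × 0.0280/0.9720 = 778 Ω.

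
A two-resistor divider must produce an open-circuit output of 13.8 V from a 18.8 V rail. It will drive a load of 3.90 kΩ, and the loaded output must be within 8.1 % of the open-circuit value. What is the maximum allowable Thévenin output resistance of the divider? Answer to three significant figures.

R_th ≤ 344 Ω

Loading drop = R_th/(R_th + R_L) ≤ 0.0810, so R_th ≤ R_L · ε/(1−ε) = 3.90 kΩ × 0.0810/0.9190 = 344 Ω.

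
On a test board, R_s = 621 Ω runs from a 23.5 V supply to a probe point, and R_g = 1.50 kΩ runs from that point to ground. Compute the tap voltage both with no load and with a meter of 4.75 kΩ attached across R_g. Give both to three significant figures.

Unloaded: 16.6 V; loaded: 15.2 V

Open-circuit: V = 23.5 × 1500/(621 + 1500) = 16.6 V.
With the load, R_g becomes R_g‖R_L = 1140 Ω, so V = 23.5 × 1140/1761 = 15.2 V.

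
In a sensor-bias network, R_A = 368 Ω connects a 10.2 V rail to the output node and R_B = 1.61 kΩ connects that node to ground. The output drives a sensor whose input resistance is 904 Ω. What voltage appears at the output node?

The load sits in parallel with R_B: R_B‖R_L = (1610 × 904) / (1610 + 904) = 578.9 Ω.
V_out = 10.2 × 578.9 / (368 + 578.9) = 10.2 × 578.9/946.9 = 6.24 V.

V_out ≈ 6.24 V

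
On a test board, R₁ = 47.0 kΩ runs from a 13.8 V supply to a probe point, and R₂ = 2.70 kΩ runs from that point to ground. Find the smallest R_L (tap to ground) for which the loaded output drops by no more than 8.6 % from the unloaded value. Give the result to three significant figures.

Output resistance R_th = R₁‖R₂ = (47.0 × 2.70)/49.70 = 2.553 kΩ.
The fractional drop is R_th/(R_th + R_L); requiring this ≤ 0.0860 gives R_L ≥ R_th(1/0.0860 − 1) = 2.553 × 10.63 = 27.1 kΩ.

R_L(min) ≈ 27.1 kΩ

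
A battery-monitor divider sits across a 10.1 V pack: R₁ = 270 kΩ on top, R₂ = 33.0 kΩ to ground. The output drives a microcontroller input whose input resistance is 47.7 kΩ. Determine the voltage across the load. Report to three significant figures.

The load sits in parallel with R₂: R₂‖R_L = (33.0 × 47.7) / (33.0 + 47.7) = 19.51 kΩ.
V_out = 10.1 × 19.51 / (270 + 19.51) = 10.1 × 19.51/289.5 = 0.680 V.

V_out ≈ 0.680 V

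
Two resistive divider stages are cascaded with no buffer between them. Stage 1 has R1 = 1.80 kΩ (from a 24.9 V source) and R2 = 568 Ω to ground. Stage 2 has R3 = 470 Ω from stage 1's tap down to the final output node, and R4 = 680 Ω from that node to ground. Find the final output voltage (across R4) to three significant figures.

Stage 2 presents R3+R4 = 1150 Ω as a load on stage 1's tap.
Stage 1's lower leg becomes R2‖(R3+R4) = 380.2 Ω, so V_mid = 24.9 × 380.2/2180 = 4.342 V.
Stage 2 is itself unloaded: V_out = V_mid × R4/(R3+R4) = 4.342 × 680/1150 = 2.57 V.

V_out ≈ 2.57 V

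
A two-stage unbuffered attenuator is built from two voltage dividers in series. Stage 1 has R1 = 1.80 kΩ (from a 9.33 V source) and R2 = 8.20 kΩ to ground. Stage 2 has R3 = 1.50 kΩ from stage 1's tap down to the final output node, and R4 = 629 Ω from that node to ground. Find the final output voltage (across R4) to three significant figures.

Stage 2 presents R3+R4 = 2129 Ω as a load on stage 1's tap.
Stage 1's lower leg becomes R2‖(R3+R4) = 1690 Ω, so V_mid = 9.33 × 1690/3490 = 4.518 V.
Stage 2 is itself unloaded: V_out = V_mid × R4/(R3+R4) = 4.518 × 629/2129 = 1.33 V.

V_out ≈ 1.33 V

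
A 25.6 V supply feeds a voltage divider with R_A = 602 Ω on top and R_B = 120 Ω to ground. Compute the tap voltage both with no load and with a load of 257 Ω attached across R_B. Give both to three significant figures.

Unloaded: 4.25 V; loaded: 3.06 V

Open-circuit: V = 25.6 × 120/(602 + 120) = 4.25 V.
With the load, R_B becomes R_B‖R_L = 81.80 Ω, so V = 25.6 × 81.80/683.8 = 3.06 V.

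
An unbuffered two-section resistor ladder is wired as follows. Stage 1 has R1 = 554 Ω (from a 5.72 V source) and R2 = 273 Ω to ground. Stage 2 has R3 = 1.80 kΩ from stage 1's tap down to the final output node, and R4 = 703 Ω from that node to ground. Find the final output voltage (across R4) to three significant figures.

V_out ≈ 0.494 V

Stage 2 presents R3+R4 = 2503 Ω as a load on stage 1's tap.
Stage 1's lower leg becomes R2‖(R3+R4) = 246.2 Ω, so V_mid = 5.72 × 246.2/800.2 = 1.760 V.
Stage 2 is itself unloaded: V_out = V_mid × R4/(R3+R4) = 1.760 × 703/2503 = 0.494 V.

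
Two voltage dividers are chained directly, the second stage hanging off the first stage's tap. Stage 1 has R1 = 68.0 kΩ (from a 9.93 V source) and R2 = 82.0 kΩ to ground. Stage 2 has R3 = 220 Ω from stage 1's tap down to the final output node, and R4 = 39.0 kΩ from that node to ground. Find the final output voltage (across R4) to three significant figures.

Stage 2 presents R3+R4 = 39220 Ω as a load on stage 1's tap.
Stage 1's lower leg becomes R2‖(R3+R4) = 26530 Ω, so V_mid = 9.93 × 26530/94530 = 2.787 V.
Stage 2 is itself unloaded: V_out = V_mid × R4/(R3+R4) = 2.787 × 39000/39220 = 2.77 V.

V_out ≈ 2.77 V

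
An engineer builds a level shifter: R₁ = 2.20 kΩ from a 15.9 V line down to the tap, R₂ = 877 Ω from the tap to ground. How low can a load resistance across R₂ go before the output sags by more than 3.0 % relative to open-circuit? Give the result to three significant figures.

Output resistance R_th = R₁‖R₂ = (2200 × 877)/3077 = 627.0 Ω.
The fractional drop is R_th/(R_th + R_L); requiring this ≤ 0.0300 gives R_L ≥ R_th(1/0.0300 − 1) = 627.0 × 32.33 = 20.3 kΩ.

R_L(min) ≈ 20.3 kΩ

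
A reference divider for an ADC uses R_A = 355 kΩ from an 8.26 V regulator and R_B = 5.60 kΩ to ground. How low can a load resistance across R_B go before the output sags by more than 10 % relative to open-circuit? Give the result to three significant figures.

R_L(min) ≈ 49.6 kΩ

Output resistance R_th = R_A‖R_B = (355 × 5.60)/360.6 = 5.513 kΩ.
The fractional drop is R_th/(R_th + R_L); requiring this ≤ 0.100 gives R_L ≥ R_th(1/0.100 − 1) = 5.513 × 9.000 = 49.6 kΩ.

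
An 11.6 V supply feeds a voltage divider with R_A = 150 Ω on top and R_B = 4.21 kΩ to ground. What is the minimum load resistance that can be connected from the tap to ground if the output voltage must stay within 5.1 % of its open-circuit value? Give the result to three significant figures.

R_L(min) ≈ 2.70 kΩ

Output resistance R_th = R_A‖R_B = (150 × 4210)/4360 = 144.8 Ω.
The fractional drop is R_th/(R_th + R_L); requiring this ≤ 0.0510 gives R_L ≥ R_th(1/0.0510 − 1) = 144.8 × 18.61 = 2.70 kΩ.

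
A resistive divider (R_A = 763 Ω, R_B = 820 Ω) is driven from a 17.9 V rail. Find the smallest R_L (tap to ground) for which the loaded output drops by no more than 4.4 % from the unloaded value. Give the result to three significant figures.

R_L(min) ≈ 8.59 kΩ

Output resistance R_th = R_A‖R_B = (763 × 820)/1583 = 395.2 Ω.
The fractional drop is R_th/(R_th + R_L); requiring this ≤ 0.0440 gives R_L ≥ R_th(1/0.0440 − 1) = 395.2 × 21.73 = 8.59 kΩ.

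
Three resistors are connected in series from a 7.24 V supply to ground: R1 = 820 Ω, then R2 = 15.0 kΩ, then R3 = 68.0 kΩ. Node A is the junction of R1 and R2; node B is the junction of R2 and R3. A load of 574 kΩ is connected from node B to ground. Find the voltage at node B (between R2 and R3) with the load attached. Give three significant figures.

V ≈ 5.75 V

At node B, R3 is in parallel with the load: R3‖R_L = 60800 Ω.
Below node A the resistance is R2 + (R3‖R_L) = 75800 Ω, so V_A = 7.24 × 75800/76620 = 7.163 V.
Then V_B = V_A × (R3‖R_L)/(R2 + R3‖R_L) = 7.163 × 60800/75800 = 5.75 V.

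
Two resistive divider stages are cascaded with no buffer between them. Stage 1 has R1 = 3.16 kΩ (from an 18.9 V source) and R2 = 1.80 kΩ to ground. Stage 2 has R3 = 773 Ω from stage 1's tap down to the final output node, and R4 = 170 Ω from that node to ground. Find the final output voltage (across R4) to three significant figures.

Stage 2 presents R3+R4 = 943.0 Ω as a load on stage 1's tap.
Stage 1's lower leg becomes R2‖(R3+R4) = 618.8 Ω, so V_mid = 18.9 × 618.8/3779 = 3.095 V.
Stage 2 is itself unloaded: V_out = V_mid × R4/(R3+R4) = 3.095 × 170/943.0 = 0.558 V.

V_out ≈ 0.558 V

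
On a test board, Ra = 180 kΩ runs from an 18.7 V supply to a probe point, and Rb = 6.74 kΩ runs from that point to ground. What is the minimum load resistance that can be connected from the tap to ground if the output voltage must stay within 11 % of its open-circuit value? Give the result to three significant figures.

Output resistance R_th = Ra‖Rb = (180 × 6.74)/186.7 = 6.497 kΩ.
The fractional drop is R_th/(R_th + R_L); requiring this ≤ 0.110 gives R_L ≥ R_th(1/0.110 − 1) = 6.497 × 8.091 = 52.6 kΩ.

R_L(min) ≈ 52.6 kΩ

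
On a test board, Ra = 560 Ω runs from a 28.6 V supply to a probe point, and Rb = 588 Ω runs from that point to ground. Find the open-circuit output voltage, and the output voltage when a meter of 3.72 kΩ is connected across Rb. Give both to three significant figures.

Open-circuit: V = 28.6 × 588/(560 + 588) = 14.6 V.
With the load, Rb becomes Rb‖R_L = 507.7 Ω, so V = 28.6 × 507.7/1068 = 13.6 V.

Unloaded: 14.6 V; loaded: 13.6 V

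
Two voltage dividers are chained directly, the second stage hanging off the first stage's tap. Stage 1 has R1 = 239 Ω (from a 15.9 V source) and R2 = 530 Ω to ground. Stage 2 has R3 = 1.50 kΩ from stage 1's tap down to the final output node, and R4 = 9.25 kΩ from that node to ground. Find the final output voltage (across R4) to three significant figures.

Stage 2 presents R3+R4 = 10750 Ω as a load on stage 1's tap.
Stage 1's lower leg becomes R2‖(R3+R4) = 505.1 Ω, so V_mid = 15.9 × 505.1/744.1 = 10.79 V.
Stage 2 is itself unloaded: V_out = V_mid × R4/(R3+R4) = 10.79 × 9250/10750 = 9.29 V.

V_out ≈ 9.29 V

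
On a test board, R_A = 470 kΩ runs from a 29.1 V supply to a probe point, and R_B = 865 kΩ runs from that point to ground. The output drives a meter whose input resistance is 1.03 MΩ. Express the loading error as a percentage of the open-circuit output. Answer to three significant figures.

22.8 %

The divider's output (Thévenin) resistance is R_A‖R_B = 304.5 kΩ.
Fractional drop under load = R_th/(R_th + R_L) = 304.5 / (304.5 + 1030) = 0.2282.
So the output falls by 22.8 %.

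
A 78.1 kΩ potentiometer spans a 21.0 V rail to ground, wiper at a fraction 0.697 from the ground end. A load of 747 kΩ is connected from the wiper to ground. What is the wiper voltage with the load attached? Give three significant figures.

The wiper splits the pot into (1−α)R = 23.66 kΩ above and αR = 54.44 kΩ below.
Lower section ‖ load = 50.74 kΩ.
V_wiper = 21.0 × 50.74/(23.66 + 50.74) = 14.3 V.

V ≈ 14.3 V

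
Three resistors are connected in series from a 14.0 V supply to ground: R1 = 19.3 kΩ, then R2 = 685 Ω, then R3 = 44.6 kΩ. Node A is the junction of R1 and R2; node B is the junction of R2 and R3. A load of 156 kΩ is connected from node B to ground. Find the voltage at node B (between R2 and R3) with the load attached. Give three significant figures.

V ≈ 8.88 V

At node B, R3 is in parallel with the load: R3‖R_L = 34680 Ω.
Below node A the resistance is R2 + (R3‖R_L) = 35370 Ω, so V_A = 14.0 × 35370/54670 = 9.058 V.
Then V_B = V_A × (R3‖R_L)/(R2 + R3‖R_L) = 9.058 × 34680/35370 = 8.88 V.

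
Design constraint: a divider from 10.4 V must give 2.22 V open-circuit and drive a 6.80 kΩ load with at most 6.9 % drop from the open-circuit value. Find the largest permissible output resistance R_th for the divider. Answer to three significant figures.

Loading drop = R_th/(R_th + R_L) ≤ 0.0690, so R_th ≤ R_L · ε/(1−ε) = 6.80 kΩ × 0.0690/0.9310 = 504 Ω.
(Any R1, R2 with R2/(R1+R2) = 0.213 and R1‖R2 ≤ 504 Ω will meet the spec.)

R_th ≤ 504 Ω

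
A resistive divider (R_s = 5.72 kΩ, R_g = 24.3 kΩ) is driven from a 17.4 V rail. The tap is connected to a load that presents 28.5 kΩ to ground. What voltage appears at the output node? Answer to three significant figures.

V_out ≈ 12.1 V

The load sits in parallel with R_g: R_g‖R_L = (24.3 × 28.5) / (24.3 + 28.5) = 13.12 kΩ.
V_out = 17.4 × 13.12 / (5.72 + 13.12) = 17.4 × 13.12/18.84 = 12.1 V.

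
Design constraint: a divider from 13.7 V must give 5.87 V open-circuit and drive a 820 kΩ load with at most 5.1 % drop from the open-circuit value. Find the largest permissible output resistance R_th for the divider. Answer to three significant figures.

Loading drop = R_th/(R_th + R_L) ≤ 0.0510, so R_th ≤ R_L · ε/(1−ε) = 820 kΩ × 0.0510/0.9490 = 44.1 kΩ.
(Any R1, R2 with R2/(R1+R2) = 0.428 and R1‖R2 ≤ 44.1 kΩ will meet the spec.)

R_th ≤ 44.1 kΩ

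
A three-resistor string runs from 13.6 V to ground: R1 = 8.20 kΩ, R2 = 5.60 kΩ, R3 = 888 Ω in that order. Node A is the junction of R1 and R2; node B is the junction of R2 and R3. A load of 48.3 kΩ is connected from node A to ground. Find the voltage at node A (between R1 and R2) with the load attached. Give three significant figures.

V ≈ 5.59 V

Below node A the series string R2+R3 = 6488 Ω sits in parallel with the 48300 Ω load: 5720 Ω.
V_A = 13.6 × 5720/(8200 + 5720) = 5.59 V.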